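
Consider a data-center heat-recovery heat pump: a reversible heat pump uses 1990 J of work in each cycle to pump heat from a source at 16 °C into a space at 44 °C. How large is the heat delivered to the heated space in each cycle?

Q_H ≈ 22540 J

T_H = 44 °C → 44 + 273.15 = 317.15 K.
T_C = 16 °C → 16 + 273.15 = 289.15 K.
Reversible heating COP: COP_HP = T_H/(T_H − T_C) = 317.15/28.00 = 11.3268.
Q_H = COP_HP · W = 11.3268 × 1990 = 22540 J.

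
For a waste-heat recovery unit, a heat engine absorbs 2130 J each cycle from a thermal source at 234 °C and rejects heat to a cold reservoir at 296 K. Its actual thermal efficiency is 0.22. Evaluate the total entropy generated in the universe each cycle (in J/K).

T_H = 234 °C → 234 + 273.15 = 507.15 K.
W = η·Q_H = 0.22 × 2130 = 468.6 J, so Q_C = Q_H − W = 1661 J.
The hot reservoir loses entropy Q_H/T_H = 2130/507.15 = 4.200 J/K; the cold reservoir gains Q_C/T_C = 1661/296.00 = 5.613 J/K.
ΔS_univ = −Q_H/T_H + Q_C/T_C = 1.413 J/K (> 0, since η = 0.22 < η_Carnot = 0.416).

ΔS_univ ≈ 1.413 J/K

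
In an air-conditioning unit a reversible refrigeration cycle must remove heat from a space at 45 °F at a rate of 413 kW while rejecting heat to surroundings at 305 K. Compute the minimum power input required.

T_C = 45 °F → (45 − 32) × 5/9 = 7.22 °C = 280.37 K.
For a reversible refrigerator, COP_R = T_C/(T_H − T_C) = 280.37/24.63 = 11.3844.
W = Q_C/COP_R = 413/11.3844 = 36.28 kW.

Ẇ_in ≈ 36.28 kW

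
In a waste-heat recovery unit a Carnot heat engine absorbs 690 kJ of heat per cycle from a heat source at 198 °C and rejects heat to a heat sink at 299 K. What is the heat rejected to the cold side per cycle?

T_H = 198 °C → 198 + 273.15 = 471.15 K.
The Carnot efficiency is η = 1 − T_C/T_H = 1 − 299.00/471.15 = 0.3654.
For a reversible cycle Q_C/Q_H = T_C/T_H, so Q_C = 690 × 299.00/471.15 = 437.9 kJ.

Q_C ≈ 437.9 kJ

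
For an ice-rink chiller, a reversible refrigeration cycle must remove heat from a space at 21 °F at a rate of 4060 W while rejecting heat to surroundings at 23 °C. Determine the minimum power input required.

T_H = 23 °C → 23 + 273.15 = 296.15 K.
T_C = 21 °F → (21 − 32) × 5/9 = -6.11 °C = 267.04 K.
Carnot COP: COP_R = T_C/(T_H − T_C) = 267.04/29.11 = 9.1731.
W = Q_C/COP_R = 4060/9.1731 = 443 W.

Ẇ_in ≈ 443 W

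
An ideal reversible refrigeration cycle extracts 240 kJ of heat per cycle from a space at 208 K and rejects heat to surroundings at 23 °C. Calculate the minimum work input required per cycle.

T_H = 23 °C → 23 + 273.15 = 296.15 K.
The reversible coefficient of performance is COP_R = T_C/(T_H − T_C) = 208.00/88.15 = 2.3596.
W = Q_C/COP_R = 240/2.3596 = 102 kJ.

W_in ≈ 102 kJ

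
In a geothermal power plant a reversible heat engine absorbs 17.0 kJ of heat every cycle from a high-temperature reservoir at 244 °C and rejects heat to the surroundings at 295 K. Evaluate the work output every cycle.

W ≈ 7.303 kJ

T_H = 244 °C → 244 + 273.15 = 517.15 K.
For a reversible engine, η = 1 − T_C/T_H = 1 − 295.00/517.15 = 0.4296.
W = η·Q_H = 0.4296 × 17.0 = 7.303 kJ.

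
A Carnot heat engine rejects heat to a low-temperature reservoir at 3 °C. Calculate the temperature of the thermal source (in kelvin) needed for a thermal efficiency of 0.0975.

T_C = 3 °C → 3 + 273.15 = 276.15 K.
From η = 1 − T_C/T_H, solving for T_H gives T_H = T_C/(1 − η) = 276.15/(1 − 0.0975) = 306 K.

T_H ≈ 306 K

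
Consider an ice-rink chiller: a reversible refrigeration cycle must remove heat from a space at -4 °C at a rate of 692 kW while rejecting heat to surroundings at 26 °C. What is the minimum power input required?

T_H = 26 °C → 26 + 273.15 = 299.15 K.
T_C = -4 °C → -4 + 273.15 = 269.15 K.
The reversible coefficient of performance is COP_R = T_C/(T_H − T_C) = 269.15/30.00 = 8.9717.
W = Q_C/COP_R = 692/8.9717 = 77.1 kW.

Ẇ_in ≈ 77.1 kW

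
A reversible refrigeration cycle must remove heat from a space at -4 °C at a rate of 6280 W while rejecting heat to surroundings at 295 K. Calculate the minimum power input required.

T_C = -4 °C → -4 + 273.15 = 269.15 K.
Carnot COP: COP_R = T_C/(T_H − T_C) = 269.15/25.85 = 10.4120.
W = Q_C/COP_R = 6280/10.4120 = 603 W.

Ẇ_in ≈ 603 W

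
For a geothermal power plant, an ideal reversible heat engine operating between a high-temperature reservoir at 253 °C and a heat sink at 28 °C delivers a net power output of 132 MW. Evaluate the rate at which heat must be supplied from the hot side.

Q̇_H ≈ 309 MW

T_H = 253 °C → 253 + 273.15 = 526.15 K.
T_C = 28 °C → 28 + 273.15 = 301.15 K.
η_rev = 1 − T_C/T_H = 1 − 301.15/526.15 = 0.4276.
Q_H = W/η = 132/0.4276 = 309 MW.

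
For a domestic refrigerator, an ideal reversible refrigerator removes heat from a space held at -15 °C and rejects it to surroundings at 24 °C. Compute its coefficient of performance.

T_H = 24 °C → 24 + 273.15 = 297.15 K.
T_C = -15 °C → -15 + 273.15 = 258.15 K.
Carnot COP: COP_R = T_C/(T_H − T_C) = 258.15/(297.15 − 258.15) = 6.62.

COP_R ≈ 6.62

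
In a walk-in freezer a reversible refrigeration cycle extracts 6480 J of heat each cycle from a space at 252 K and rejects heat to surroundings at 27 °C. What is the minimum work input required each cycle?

T_H = 27 °C → 27 + 273.15 = 300.15 K.
The reversible coefficient of performance is COP_R = T_C/(T_H − T_C) = 252.00/48.15 = 5.2336.
W = Q_C/COP_R = 6480/5.2336 = 1238 J.

W_in ≈ 1238 J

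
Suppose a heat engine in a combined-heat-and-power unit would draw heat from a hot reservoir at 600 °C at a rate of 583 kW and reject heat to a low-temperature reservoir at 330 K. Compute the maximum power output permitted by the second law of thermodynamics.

T_H = 600 °C → 600 + 273.15 = 873.15 K.
The upper bound on efficiency is η_max = 1 − T_C/T_H = 1 − 330.00/873.15 = 0.6221.
W_max = η_max · Q_H = 0.6221 × 583 = 363 kW.

Ẇ_max ≈ 363 kW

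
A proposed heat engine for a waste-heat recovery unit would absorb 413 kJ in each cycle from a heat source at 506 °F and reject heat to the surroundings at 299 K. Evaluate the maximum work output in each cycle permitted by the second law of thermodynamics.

W_max ≈ 183 kJ

T_H = 506 °F → (506 − 32) × 5/9 = 263.33 °C = 536.48 K.
By the Carnot theorem, η_max = 1 − T_C/T_H = 1 − 299.00/536.48 = 0.4427.
W_max = η_max · Q_H = 0.4427 × 413 = 183 kJ.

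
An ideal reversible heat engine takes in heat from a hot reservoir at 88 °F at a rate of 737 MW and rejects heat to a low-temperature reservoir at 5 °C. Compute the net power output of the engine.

Ẇ ≈ 63.25 MW

T_H = 88 °F → (88 − 32) × 5/9 = 31.11 °C = 304.26 K.
T_C = 5 °C → 5 + 273.15 = 278.15 K.
η_rev = 1 − T_C/T_H = 1 − 278.15/304.26 = 0.0858.
W = η·Q_H = 0.0858 × 737 = 63.25 MW.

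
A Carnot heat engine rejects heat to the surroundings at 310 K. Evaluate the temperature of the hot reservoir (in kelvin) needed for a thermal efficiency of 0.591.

From η = 1 − T_C/T_H, solving for T_H gives T_H = T_C/(1 − η) = 310.00/(1 − 0.591) = 758 K.

T_H ≈ 758 K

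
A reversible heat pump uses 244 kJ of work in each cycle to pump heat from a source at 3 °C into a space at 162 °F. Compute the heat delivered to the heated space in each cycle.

T_H = 162 °F → (162 − 32) × 5/9 = 72.22 °C = 345.37 K.
T_C = 3 °C → 3 + 273.15 = 276.15 K.
Reversible heating COP: COP_HP = T_H/(T_H − T_C) = 345.37/69.22 = 4.9893.
Q_H = COP_HP · W = 4.9893 × 244 = 1220 kJ.

Q_H ≈ 1220 kJ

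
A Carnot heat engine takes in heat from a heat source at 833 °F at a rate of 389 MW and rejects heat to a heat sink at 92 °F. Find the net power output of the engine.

T_H = 833 °F → (833 − 32) × 5/9 = 445.00 °C = 718.15 K.
T_C = 92 °F → (92 − 32) × 5/9 = 33.33 °C = 306.48 K.
Carnot efficiency: η = 1 − T_C/T_H = 1 − 306.48/718.15 = 0.5732.
W = η·Q_H = 0.5732 × 389 = 223 MW.

Ẇ ≈ 223 MW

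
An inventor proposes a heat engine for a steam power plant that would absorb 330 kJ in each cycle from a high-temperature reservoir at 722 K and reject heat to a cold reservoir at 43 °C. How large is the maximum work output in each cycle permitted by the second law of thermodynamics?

T_C = 43 °C → 43 + 273.15 = 316.15 K.
By the Carnot theorem, η_max = 1 − T_C/T_H = 1 − 316.15/722.00 = 0.5621.
W_max = η_max · Q_H = 0.5621 × 330 = 185 kJ.

W_max ≈ 185 kJ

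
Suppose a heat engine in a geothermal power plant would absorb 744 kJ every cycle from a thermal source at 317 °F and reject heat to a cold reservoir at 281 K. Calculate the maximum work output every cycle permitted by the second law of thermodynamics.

W_max ≈ 259 kJ

T_H = 317 °F → (317 − 32) × 5/9 = 158.33 °C = 431.48 K.
No engine can exceed the Carnot limit: η_max = 1 − T_C/T_H = 1 − 281.00/431.48 = 0.3488.
W_max = η_max · Q_H = 0.3488 × 744 = 259 kJ.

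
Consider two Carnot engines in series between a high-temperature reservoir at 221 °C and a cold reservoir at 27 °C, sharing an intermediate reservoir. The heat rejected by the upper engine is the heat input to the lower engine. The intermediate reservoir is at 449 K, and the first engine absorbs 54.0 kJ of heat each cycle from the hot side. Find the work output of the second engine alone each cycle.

W₂ ≈ 16.3 kJ

T_H = 221 °C → 221 + 273.15 = 494.15 K.
T_C = 27 °C → 27 + 273.15 = 300.15 K.
Heat entering the second stage: Q_m = Q_H·(T_m/T_H) = 54.0 × 449.00/494.15 = 49.1 kJ.
Second-stage efficiency η₂ = 1 − T_C/T_m = 1 − 300.15/449.00 = 0.3315, so W₂ = η₂·Q_m = 16.3 kJ.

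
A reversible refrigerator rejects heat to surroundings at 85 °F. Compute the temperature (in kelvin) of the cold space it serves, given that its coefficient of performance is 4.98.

T_C ≈ 252 K

T_H = 85 °F → (85 − 32) × 5/9 = 29.44 °C = 302.59 K.
COP_R = T_C/(T_H − T_C) ⇒ T_C = T_H·COP_R/(1 + COP_R) = 302.59 × 4.98/(1 + 4.98) = 252 K.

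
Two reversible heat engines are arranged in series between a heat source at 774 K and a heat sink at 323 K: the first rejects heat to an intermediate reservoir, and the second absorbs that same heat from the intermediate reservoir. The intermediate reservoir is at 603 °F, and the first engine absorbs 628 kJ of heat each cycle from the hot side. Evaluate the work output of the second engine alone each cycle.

T_m = 603 °F → (603 − 32) × 5/9 = 317.22 °C = 590.37 K.
Heat entering the second stage: Q_m = Q_H·(T_m/T_H) = 628 × 590.37/774.00 = 479 kJ.
Second-stage efficiency η₂ = 1 − T_C/T_m = 1 − 323.00/590.37 = 0.4529, so W₂ = η₂·Q_m = 217 kJ.

W₂ ≈ 217 kJ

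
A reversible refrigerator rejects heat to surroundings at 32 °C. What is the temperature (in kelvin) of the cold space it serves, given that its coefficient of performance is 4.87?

T_H = 32 °C → 32 + 273.15 = 305.15 K.
COP_R = T_C/(T_H − T_C) ⇒ T_C = T_H·COP_R/(1 + COP_R) = 305.15 × 4.87/(1 + 4.87) = 253 K.

T_C ≈ 253 K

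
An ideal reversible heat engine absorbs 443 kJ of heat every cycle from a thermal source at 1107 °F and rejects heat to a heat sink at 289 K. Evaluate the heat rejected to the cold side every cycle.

T_H = 1107 °F → (1107 − 32) × 5/9 = 597.22 °C = 870.37 K.
Carnot efficiency: η = 1 − T_C/T_H = 1 − 289.00/870.37 = 0.6680.
For a reversible cycle Q_C/Q_H = T_C/T_H, so Q_C = 443 × 289.00/870.37 = 147 kJ.

Q_C ≈ 147 kJ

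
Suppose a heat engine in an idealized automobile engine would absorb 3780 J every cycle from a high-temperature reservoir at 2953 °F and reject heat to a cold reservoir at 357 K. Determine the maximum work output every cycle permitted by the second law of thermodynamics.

W_max ≈ 3068 J

T_H = 2953 °F → (2953 − 32) × 5/9 = 1622.78 °C = 1895.93 K.
By the Carnot theorem, η_max = 1 − T_C/T_H = 1 − 357.00/1895.93 = 0.8117.
W_max = η_max · Q_H = 0.8117 × 3780 = 3068 J.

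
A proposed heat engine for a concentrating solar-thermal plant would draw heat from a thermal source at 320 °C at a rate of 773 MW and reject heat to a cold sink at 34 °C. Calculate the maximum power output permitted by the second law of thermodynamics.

T_H = 320 °C → 320 + 273.15 = 593.15 K.
T_C = 34 °C → 34 + 273.15 = 307.15 K.
The second-law ceiling is the Carnot efficiency, η_max = 1 − T_C/T_H = 1 − 307.15/593.15 = 0.4822.
W_max = η_max · Q_H = 0.4822 × 773 = 373 MW.

Ẇ_max ≈ 373 MW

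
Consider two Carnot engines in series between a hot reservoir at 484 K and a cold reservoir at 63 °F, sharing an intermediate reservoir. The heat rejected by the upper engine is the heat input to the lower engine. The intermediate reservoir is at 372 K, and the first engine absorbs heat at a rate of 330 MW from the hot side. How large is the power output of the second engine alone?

T_C = 63 °F → (63 − 32) × 5/9 = 17.22 °C = 290.37 K.
Heat entering the second stage: Q_m = Q_H·(T_m/T_H) = 330 × 372.00/484.00 = 254 MW.
Second-stage efficiency η₂ = 1 − T_C/T_m = 1 − 290.37/372.00 = 0.2194, so W₂ = η₂·Q_m = 55.7 MW.

Ẇ₂ ≈ 55.7 MW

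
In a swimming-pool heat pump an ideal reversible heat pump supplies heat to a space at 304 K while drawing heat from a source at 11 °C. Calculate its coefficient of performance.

COP_HP ≈ 15.3

T_C = 11 °C → 11 + 273.15 = 284.15 K.
COP_HP = T_H/(T_H − T_C) = 304.00/(304.00 − 284.15) = 15.3.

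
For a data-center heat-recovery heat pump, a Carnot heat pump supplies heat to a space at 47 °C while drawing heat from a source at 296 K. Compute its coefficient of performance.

T_H = 47 °C → 47 + 273.15 = 320.15 K.
Reversible heating COP: COP_HP = T_H/(T_H − T_C) = 320.15/(320.15 − 296.00) = 13.3.

COP_HP ≈ 13.3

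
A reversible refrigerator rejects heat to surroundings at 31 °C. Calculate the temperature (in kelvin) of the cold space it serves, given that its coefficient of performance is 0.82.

T_C ≈ 137.0 K

T_H = 31 °C → 31 + 273.15 = 304.15 K.
COP_R = T_C/(T_H − T_C) ⇒ T_C = T_H·COP_R/(1 + COP_R) = 304.15 × 0.82/(1 + 0.82) = 137.0 K.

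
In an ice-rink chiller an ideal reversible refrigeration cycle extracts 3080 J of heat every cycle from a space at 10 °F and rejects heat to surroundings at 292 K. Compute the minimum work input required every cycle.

W_in ≈ 367 J

T_C = 10 °F → (10 − 32) × 5/9 = -12.22 °C = 260.93 K.
Carnot COP: COP_R = T_C/(T_H − T_C) = 260.93/31.07 = 8.3975.
W = Q_C/COP_R = 3080/8.3975 = 367 J.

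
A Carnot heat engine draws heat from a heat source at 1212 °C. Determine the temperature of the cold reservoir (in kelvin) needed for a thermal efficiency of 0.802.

T_H = 1212 °C → 1212 + 273.15 = 1485.15 K.
From η = 1 − T_C/T_H, T_C = T_H·(1 − η) = 1485.15 × (1 − 0.802) = 294 K.

T_C ≈ 294 K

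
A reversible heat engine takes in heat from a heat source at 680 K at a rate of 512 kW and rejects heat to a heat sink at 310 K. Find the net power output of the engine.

η_rev = 1 − T_C/T_H = 1 − 310.00/680.00 = 0.5441.
W = η·Q_H = 0.5441 × 512 = 278.6 kW.

Ẇ ≈ 278.6 kW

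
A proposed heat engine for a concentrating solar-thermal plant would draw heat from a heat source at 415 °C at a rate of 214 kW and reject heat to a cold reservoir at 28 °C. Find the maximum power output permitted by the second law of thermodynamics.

Ẇ_max ≈ 120 kW

T_H = 415 °C → 415 + 273.15 = 688.15 K.
T_C = 28 °C → 28 + 273.15 = 301.15 K.
The second-law ceiling is the Carnot efficiency, η_max = 1 − T_C/T_H = 1 − 301.15/688.15 = 0.5624.
W_max = η_max · Q_H = 0.5624 × 214 = 120 kW.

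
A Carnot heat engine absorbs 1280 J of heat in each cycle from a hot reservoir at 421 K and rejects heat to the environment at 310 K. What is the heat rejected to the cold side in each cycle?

The Carnot efficiency is η = 1 − T_C/T_H = 1 − 310.00/421.00 = 0.2637.
For a reversible cycle Q_C/Q_H = T_C/T_H, so Q_C = 1280 × 310.00/421.00 = 943 J.

Q_C ≈ 943 J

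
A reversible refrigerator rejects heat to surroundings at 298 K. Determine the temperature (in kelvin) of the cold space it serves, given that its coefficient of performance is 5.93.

T_C ≈ 255 K

COP_R = T_C/(T_H − T_C) ⇒ T_C = T_H·COP_R/(1 + COP_R) = 298.00 × 5.93/(1 + 5.93) = 255 K.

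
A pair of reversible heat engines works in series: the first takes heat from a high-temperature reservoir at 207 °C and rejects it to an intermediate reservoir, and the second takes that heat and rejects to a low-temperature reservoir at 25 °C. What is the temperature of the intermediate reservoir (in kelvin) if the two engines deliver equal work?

T_H = 207 °C → 207 + 273.15 = 480.15 K.
T_C = 25 °C → 25 + 273.15 = 298.15 K.
For reversible stages Q_m = Q_H·(T_m/T_H). Setting W₁ = Q_H(1 − T_m/T_H) equal to W₂ = Q_m(1 − T_C/T_m) = Q_H·(T_m − T_C)/T_H gives T_H − T_m = T_m − T_C, so T_m = (T_H + T_C)/2 = (480.15 + 298.15)/2 = 389 K.

T_m ≈ 389 K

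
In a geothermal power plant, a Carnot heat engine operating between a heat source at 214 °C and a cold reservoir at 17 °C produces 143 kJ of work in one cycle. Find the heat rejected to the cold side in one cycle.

T_H = 214 °C → 214 + 273.15 = 487.15 K.
T_C = 17 °C → 17 + 273.15 = 290.15 K.
For a reversible engine, η = 1 − T_C/T_H = 1 − 290.15/487.15 = 0.4044.
Since Q_C/Q_H = T_C/T_H and Q_H = W/η, Q_C = W·T_C/(T_H − T_C) = 143 × 290.15/197.00 = 211 kJ.

Q_C ≈ 211 kJ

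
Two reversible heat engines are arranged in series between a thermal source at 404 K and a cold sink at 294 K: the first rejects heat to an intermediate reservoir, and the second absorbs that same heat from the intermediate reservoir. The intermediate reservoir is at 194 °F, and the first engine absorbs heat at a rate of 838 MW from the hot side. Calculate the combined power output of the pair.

Two reversible stages in series are equivalent to a single Carnot engine between T_H and T_C, so η_total = 1 − T_C/T_H = 1 − 294.00/404.00 = 0.2723.
W_total = η_total · Q_H = 0.2723 × 838 = 228 MW.

Ẇ_total ≈ 228 MW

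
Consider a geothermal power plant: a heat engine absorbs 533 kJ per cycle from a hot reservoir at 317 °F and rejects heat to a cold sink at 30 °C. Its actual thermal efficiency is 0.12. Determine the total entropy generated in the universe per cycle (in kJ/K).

ΔS_univ ≈ 0.312 kJ/K

T_H = 317 °F → (317 − 32) × 5/9 = 158.33 °C = 431.48 K.
T_C = 30 °C → 30 + 273.15 = 303.15 K.
W = η·Q_H = 0.12 × 533 = 63.96 kJ, so Q_C = Q_H − W = 469.0 kJ.
Reservoir entropy changes: ΔS_H = −Q_H/T_H = −533/431.48 = -1.235 kJ/K and ΔS_C = +Q_C/T_C = 469.0/303.15 = 1.547 kJ/K.
ΔS_univ = −Q_H/T_H + Q_C/T_C = 0.312 kJ/K (> 0, since η = 0.12 < η_Carnot = 0.297).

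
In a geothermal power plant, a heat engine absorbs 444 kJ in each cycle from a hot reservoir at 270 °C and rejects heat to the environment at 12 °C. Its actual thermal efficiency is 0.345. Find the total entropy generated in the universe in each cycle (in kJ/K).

T_H = 270 °C → 270 + 273.15 = 543.15 K.
T_C = 12 °C → 12 + 273.15 = 285.15 K.
W = η·Q_H = 0.345 × 444 = 153.2 kJ, so Q_C = Q_H − W = 290.8 kJ.
Entropy balance on the reservoirs: −Q_H/T_H = -0.8175 kJ/K, +Q_C/T_C = 1.020 kJ/K.
ΔS_univ = −Q_H/T_H + Q_C/T_C = 0.202 kJ/K (> 0, since η = 0.345 < η_Carnot = 0.475).

ΔS_univ ≈ 0.202 kJ/K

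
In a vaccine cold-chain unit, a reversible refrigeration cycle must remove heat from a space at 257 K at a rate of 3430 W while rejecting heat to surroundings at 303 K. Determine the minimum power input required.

COP_R = T_C/(T_H − T_C) = 257.00/46.00 = 5.5870.
W = Q_C/COP_R = 3430/5.5870 = 614 W.

Ẇ_in ≈ 614 W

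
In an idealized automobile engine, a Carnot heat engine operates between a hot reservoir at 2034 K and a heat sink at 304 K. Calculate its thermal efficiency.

η ≈ 0.851

Carnot efficiency: η = 1 − T_C/T_H = 1 − 304.00/2034.00 = 0.851.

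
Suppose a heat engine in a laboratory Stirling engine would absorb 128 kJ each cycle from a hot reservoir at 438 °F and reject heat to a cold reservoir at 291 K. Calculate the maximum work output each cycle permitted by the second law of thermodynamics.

T_H = 438 °F → (438 − 32) × 5/9 = 225.56 °C = 498.71 K.
No engine can exceed the Carnot limit: η_max = 1 − T_C/T_H = 1 − 291.00/498.71 = 0.4165.
W_max = η_max · Q_H = 0.4165 × 128 = 53.3 kJ.

W_max ≈ 53.3 kJ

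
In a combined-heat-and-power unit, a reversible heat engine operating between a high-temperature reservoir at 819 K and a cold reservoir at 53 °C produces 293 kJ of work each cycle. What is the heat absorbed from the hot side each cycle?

T_C = 53 °C → 53 + 273.15 = 326.15 K.
Carnot efficiency: η = 1 − T_C/T_H = 1 − 326.15/819.00 = 0.6018.
Q_H = W/η = 293/0.6018 = 487 kJ.

Q_H ≈ 487 kJ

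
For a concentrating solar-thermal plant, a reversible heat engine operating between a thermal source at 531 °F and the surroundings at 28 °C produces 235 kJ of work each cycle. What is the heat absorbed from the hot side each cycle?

Q_H ≈ 519 kJ

T_H = 531 °F → (531 − 32) × 5/9 = 277.22 °C = 550.37 K.
T_C = 28 °C → 28 + 273.15 = 301.15 K.
η_rev = 1 − T_C/T_H = 1 − 301.15/550.37 = 0.4528.
Q_H = W/η = 235/0.4528 = 519 kJ.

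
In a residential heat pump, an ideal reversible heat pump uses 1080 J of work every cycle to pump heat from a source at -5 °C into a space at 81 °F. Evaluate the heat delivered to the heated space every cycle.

T_H = 81 °F → (81 − 32) × 5/9 = 27.22 °C = 300.37 K.
T_C = -5 °C → -5 + 273.15 = 268.15 K.
For a reversible heat pump, COP_HP = T_H/(T_H − T_C) = 300.37/32.22 = 9.3219.
Q_H = COP_HP · W = 9.3219 × 1080 = 10100 J.

Q_H ≈ 10100 J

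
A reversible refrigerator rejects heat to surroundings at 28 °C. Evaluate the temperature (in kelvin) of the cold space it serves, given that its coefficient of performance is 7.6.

T_C ≈ 266 K

T_H = 28 °C → 28 + 273.15 = 301.15 K.
COP_R = T_C/(T_H − T_C) ⇒ T_C = T_H·COP_R/(1 + COP_R) = 301.15 × 7.6/(1 + 7.6) = 266 K.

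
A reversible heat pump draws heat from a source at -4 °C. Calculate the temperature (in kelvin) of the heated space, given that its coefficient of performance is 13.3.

T_C = -4 °C → -4 + 273.15 = 269.15 K.
COP_HP = T_H/(T_H − T_C) ⇒ T_H = T_C·COP_HP/(COP_HP − 1) = 269.15 × 13.3/(13.3 − 1) = 291.0 K.

T_H ≈ 291.0 K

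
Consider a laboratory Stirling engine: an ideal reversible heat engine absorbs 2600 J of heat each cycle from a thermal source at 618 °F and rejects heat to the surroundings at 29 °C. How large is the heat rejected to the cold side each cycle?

Q_C ≈ 1310 J

T_H = 618 °F → (618 − 32) × 5/9 = 325.56 °C = 598.71 K.
T_C = 29 °C → 29 + 273.15 = 302.15 K.
η_rev = 1 − T_C/T_H = 1 − 302.15/598.71 = 0.4953.
For a reversible cycle Q_C/Q_H = T_C/T_H, so Q_C = 2600 × 302.15/598.71 = 1310 J.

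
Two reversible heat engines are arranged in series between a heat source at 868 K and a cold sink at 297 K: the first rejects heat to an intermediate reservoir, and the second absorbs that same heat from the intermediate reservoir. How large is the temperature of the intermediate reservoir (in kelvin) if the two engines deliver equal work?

For reversible stages Q_m = Q_H·(T_m/T_H). Setting W₁ = Q_H(1 − T_m/T_H) equal to W₂ = Q_m(1 − T_C/T_m) = Q_H·(T_m − T_C)/T_H gives T_H − T_m = T_m − T_C, so T_m = (T_H + T_C)/2 = (868.00 + 297.00)/2 = 582.5 K.

T_m ≈ 582.5 K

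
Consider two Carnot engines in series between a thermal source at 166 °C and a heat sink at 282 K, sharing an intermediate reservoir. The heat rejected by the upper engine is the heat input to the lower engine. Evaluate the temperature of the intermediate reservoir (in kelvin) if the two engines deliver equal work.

T_H = 166 °C → 166 + 273.15 = 439.15 K.
For reversible stages Q_m = Q_H·(T_m/T_H). Setting W₁ = Q_H(1 − T_m/T_H) equal to W₂ = Q_m(1 − T_C/T_m) = Q_H·(T_m − T_C)/T_H gives T_H − T_m = T_m − T_C, so T_m = (T_H + T_C)/2 = (439.15 + 282.00)/2 = 361 K.

T_m ≈ 361 K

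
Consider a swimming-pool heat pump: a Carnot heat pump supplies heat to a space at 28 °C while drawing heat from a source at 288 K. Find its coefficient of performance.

COP_HP ≈ 22.90

T_H = 28 °C → 28 + 273.15 = 301.15 K.
The Carnot heat-pump COP is COP_HP = T_H/(T_H − T_C) = 301.15/(301.15 − 288.00) = 22.90.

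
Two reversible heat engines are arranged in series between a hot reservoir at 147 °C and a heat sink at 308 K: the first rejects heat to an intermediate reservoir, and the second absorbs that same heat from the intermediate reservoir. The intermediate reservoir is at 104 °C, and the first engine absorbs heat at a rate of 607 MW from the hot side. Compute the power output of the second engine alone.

T_H = 147 °C → 147 + 273.15 = 420.15 K.
T_m = 104 °C → 104 + 273.15 = 377.15 K.
Heat entering the second stage: Q_m = Q_H·(T_m/T_H) = 607 × 377.15/420.15 = 545 MW.
Second-stage efficiency η₂ = 1 − T_C/T_m = 1 − 308.00/377.15 = 0.1833, so W₂ = η₂·Q_m = 99.9 MW.

Ẇ₂ ≈ 99.9 MW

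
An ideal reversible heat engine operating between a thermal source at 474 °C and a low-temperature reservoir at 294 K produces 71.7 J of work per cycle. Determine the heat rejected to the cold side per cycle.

Q_C ≈ 46.5 J

T_H = 474 °C → 474 + 273.15 = 747.15 K.
For a reversible engine, η = 1 − T_C/T_H = 1 − 294.00/747.15 = 0.6065.
Since Q_C/Q_H = T_C/T_H and Q_H = W/η, Q_C = W·T_C/(T_H − T_C) = 71.7 × 294.00/453.15 = 46.5 J.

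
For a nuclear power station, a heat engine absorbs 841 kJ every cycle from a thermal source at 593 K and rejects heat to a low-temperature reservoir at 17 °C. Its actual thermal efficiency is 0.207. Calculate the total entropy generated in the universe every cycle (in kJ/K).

T_C = 17 °C → 17 + 273.15 = 290.15 K.
W = η·Q_H = 0.207 × 841 = 174.1 kJ, so Q_C = Q_H − W = 666.9 kJ.
Entropy balance on the reservoirs: −Q_H/T_H = -1.418 kJ/K, +Q_C/T_C = 2.299 kJ/K.
ΔS_univ = −Q_H/T_H + Q_C/T_C = 0.8803 kJ/K (> 0, since η = 0.207 < η_Carnot = 0.511).

ΔS_univ ≈ 0.8803 kJ/K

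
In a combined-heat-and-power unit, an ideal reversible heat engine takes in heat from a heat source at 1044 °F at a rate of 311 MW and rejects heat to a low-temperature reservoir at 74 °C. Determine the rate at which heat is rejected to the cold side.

T_H = 1044 °F → (1044 − 32) × 5/9 = 562.22 °C = 835.37 K.
T_C = 74 °C → 74 + 273.15 = 347.15 K.
For a reversible engine, η = 1 − T_C/T_H = 1 − 347.15/835.37 = 0.5844.
For a reversible cycle Q_C/Q_H = T_C/T_H, so Q_C = 311 × 347.15/835.37 = 129 MW.

Q̇_C ≈ 129 MW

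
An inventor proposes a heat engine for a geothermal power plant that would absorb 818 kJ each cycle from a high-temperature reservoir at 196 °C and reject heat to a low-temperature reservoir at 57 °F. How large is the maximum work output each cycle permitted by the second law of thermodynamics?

T_H = 196 °C → 196 + 273.15 = 469.15 K.
T_C = 57 °F → (57 − 32) × 5/9 = 13.89 °C = 287.04 K.
The upper bound on efficiency is η_max = 1 − T_C/T_H = 1 − 287.04/469.15 = 0.3882.
W_max = η_max · Q_H = 0.3882 × 818 = 317.5 kJ.

W_max ≈ 317.5 kJ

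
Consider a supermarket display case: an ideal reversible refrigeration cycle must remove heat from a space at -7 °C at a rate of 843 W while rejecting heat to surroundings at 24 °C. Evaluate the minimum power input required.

Ẇ_in ≈ 98.2 W

T_H = 24 °C → 24 + 273.15 = 297.15 K.
T_C = -7 °C → -7 + 273.15 = 266.15 K.
The reversible coefficient of performance is COP_R = T_C/(T_H − T_C) = 266.15/31.00 = 8.5855.
W = Q_C/COP_R = 843/8.5855 = 98.2 W.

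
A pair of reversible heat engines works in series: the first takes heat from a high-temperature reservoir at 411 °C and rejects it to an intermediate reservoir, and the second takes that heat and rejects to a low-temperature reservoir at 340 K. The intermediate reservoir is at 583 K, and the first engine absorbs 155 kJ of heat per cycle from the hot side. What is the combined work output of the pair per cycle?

T_H = 411 °C → 411 + 273.15 = 684.15 K.
Two reversible stages in series are equivalent to a single Carnot engine between T_H and T_C, so η_total = 1 − T_C/T_H = 1 − 340.00/684.15 = 0.5030.
W_total = η_total · Q_H = 0.5030 × 155 = 78.0 kJ.

W_total ≈ 78.0 kJ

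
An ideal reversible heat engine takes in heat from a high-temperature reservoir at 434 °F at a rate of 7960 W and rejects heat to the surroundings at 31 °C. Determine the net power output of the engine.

T_H = 434 °F → (434 − 32) × 5/9 = 223.33 °C = 496.48 K.
T_C = 31 °C → 31 + 273.15 = 304.15 K.
η_rev = 1 − T_C/T_H = 1 − 304.15/496.48 = 0.3874.
W = η·Q_H = 0.3874 × 7960 = 3084 W.

Ẇ ≈ 3084 W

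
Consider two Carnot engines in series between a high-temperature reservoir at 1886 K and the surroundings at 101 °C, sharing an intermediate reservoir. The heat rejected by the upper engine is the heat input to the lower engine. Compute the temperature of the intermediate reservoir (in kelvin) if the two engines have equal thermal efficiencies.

T_m ≈ 840 K

T_C = 101 °C → 101 + 273.15 = 374.15 K.
Equal efficiencies require 1 − T_m/T_H = 1 − T_C/T_m, i.e. T_m/T_H = T_C/T_m, so T_m = √(T_H·T_C) = √(1886.00 × 374.15) = 840 K.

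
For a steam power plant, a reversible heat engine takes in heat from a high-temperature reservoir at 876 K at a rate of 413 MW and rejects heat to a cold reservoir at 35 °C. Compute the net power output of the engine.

T_C = 35 °C → 35 + 273.15 = 308.15 K.
The Carnot efficiency is η = 1 − T_C/T_H = 1 − 308.15/876.00 = 0.6482.
W = η·Q_H = 0.6482 × 413 = 267.7 MW.

Ẇ ≈ 267.7 MW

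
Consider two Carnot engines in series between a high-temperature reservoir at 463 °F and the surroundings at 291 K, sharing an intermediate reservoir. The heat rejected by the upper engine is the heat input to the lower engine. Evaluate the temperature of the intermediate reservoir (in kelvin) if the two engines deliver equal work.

T_H = 463 °F → (463 − 32) × 5/9 = 239.44 °C = 512.59 K.
For reversible stages Q_m = Q_H·(T_m/T_H). Setting W₁ = Q_H(1 − T_m/T_H) equal to W₂ = Q_m(1 − T_C/T_m) = Q_H·(T_m − T_C)/T_H gives T_H − T_m = T_m − T_C, so T_m = (T_H + T_C)/2 = (512.59 + 291.00)/2 = 402 K.

T_m ≈ 402 K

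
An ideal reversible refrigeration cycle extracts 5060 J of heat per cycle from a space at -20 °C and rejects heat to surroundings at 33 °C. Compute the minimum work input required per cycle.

W_in ≈ 1060 J

T_H = 33 °C → 33 + 273.15 = 306.15 K.
T_C = -20 °C → -20 + 273.15 = 253.15 K.
Carnot COP: COP_R = T_C/(T_H − T_C) = 253.15/53.00 = 4.7764.
W = Q_C/COP_R = 5060/4.7764 = 1060 J.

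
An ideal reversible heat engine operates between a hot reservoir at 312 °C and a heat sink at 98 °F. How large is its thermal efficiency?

η ≈ 0.4705

T_H = 312 °C → 312 + 273.15 = 585.15 K.
T_C = 98 °F → (98 − 32) × 5/9 = 36.67 °C = 309.82 K.
Carnot efficiency: η = 1 − T_C/T_H = 1 − 309.82/585.15 = 0.4705.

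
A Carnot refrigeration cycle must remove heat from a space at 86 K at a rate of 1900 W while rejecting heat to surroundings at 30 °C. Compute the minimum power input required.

Ẇ_in ≈ 4800 W

T_H = 30 °C → 30 + 273.15 = 303.15 K.
COP_R = T_C/(T_H − T_C) = 86.00/217.15 = 0.3960.
W = Q_C/COP_R = 1900/0.3960 = 4800 W.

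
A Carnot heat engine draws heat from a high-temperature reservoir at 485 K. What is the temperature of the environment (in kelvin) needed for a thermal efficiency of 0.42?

T_C ≈ 281.3 K

From η = 1 − T_C/T_H, T_C = T_H·(1 − η) = 485.00 × (1 − 0.42) = 281.3 K.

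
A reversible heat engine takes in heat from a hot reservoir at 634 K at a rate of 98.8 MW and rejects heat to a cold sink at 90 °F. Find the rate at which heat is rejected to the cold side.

Q̇_C ≈ 47.6 MW

T_C = 90 °F → (90 − 32) × 5/9 = 32.22 °C = 305.37 K.
The Carnot efficiency is η = 1 − T_C/T_H = 1 − 305.37/634.00 = 0.5183.
For a reversible cycle Q_C/Q_H = T_C/T_H, so Q_C = 98.8 × 305.37/634.00 = 47.6 MW.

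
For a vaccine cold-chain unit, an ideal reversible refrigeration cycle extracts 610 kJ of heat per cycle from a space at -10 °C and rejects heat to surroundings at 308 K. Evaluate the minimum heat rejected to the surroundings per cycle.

T_C = -10 °C → -10 + 273.15 = 263.15 K.
For a reversible cycle Q_H/Q_C = T_H/T_C, so Q_H = Q_C·T_H/T_C = 610 × 308.00/263.15 = 714 kJ.

Q_H ≈ 714 kJ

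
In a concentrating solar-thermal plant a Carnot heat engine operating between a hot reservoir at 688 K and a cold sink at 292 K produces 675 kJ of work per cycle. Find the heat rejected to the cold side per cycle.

Carnot efficiency: η = 1 − T_C/T_H = 1 − 292.00/688.00 = 0.5756.
Since Q_C/Q_H = T_C/T_H and Q_H = W/η, Q_C = W·T_C/(T_H − T_C) = 675 × 292.00/396.00 = 498 kJ.

Q_C ≈ 498 kJ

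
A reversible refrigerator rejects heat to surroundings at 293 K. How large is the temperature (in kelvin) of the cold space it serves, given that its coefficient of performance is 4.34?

COP_R = T_C/(T_H − T_C) ⇒ T_C = T_H·COP_R/(1 + COP_R) = 293.00 × 4.34/(1 + 4.34) = 238.1 K.

T_C ≈ 238.1 K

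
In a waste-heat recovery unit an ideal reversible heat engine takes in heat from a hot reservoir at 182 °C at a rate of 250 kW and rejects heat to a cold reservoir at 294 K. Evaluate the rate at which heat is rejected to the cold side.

T_H = 182 °C → 182 + 273.15 = 455.15 K.
The Carnot efficiency is η = 1 − T_C/T_H = 1 − 294.00/455.15 = 0.3541.
For a reversible cycle Q_C/Q_H = T_C/T_H, so Q_C = 250 × 294.00/455.15 = 161.5 kW.

Q̇_C ≈ 161.5 kW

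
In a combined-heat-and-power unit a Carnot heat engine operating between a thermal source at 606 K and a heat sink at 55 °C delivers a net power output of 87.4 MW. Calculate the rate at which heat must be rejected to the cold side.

Q̇_C ≈ 103.2 MW

T_C = 55 °C → 55 + 273.15 = 328.15 K.
η_rev = 1 − T_C/T_H = 1 − 328.15/606.00 = 0.4585.
Since Q_C/Q_H = T_C/T_H and Q_H = W/η, Q_C = W·T_C/(T_H − T_C) = 87.4 × 328.15/277.85 = 103.2 MW.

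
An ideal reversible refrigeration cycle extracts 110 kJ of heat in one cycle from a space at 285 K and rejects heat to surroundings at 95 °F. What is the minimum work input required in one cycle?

W_in ≈ 8.935 kJ

T_H = 95 °F → (95 − 32) × 5/9 = 35.00 °C = 308.15 K.
Carnot COP: COP_R = T_C/(T_H − T_C) = 285.00/23.15 = 12.3110.
W = Q_C/COP_R = 110/12.3110 = 8.935 kJ.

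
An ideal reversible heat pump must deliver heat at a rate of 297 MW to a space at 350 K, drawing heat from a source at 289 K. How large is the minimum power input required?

COP_HP = T_H/(T_H − T_C) = 350.00/61.00 = 5.7377.
W = Q_H/COP_HP = 297/5.7377 = 51.8 MW.

Ẇ_in ≈ 51.8 MW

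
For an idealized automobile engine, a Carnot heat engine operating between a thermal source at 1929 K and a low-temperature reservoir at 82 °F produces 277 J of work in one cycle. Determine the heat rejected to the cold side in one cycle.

T_C = 82 °F → (82 − 32) × 5/9 = 27.78 °C = 300.93 K.
Carnot efficiency: η = 1 − T_C/T_H = 1 − 300.93/1929.00 = 0.8440.
Since Q_C/Q_H = T_C/T_H and Q_H = W/η, Q_C = W·T_C/(T_H − T_C) = 277 × 300.93/1628.07 = 51.20 J.

Q_C ≈ 51.20 J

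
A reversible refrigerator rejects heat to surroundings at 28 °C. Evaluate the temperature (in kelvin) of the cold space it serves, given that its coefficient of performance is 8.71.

T_H = 28 °C → 28 + 273.15 = 301.15 K.
COP_R = T_C/(T_H − T_C) ⇒ T_C = T_H·COP_R/(1 + COP_R) = 301.15 × 8.71/(1 + 8.71) = 270 K.

T_C ≈ 270 K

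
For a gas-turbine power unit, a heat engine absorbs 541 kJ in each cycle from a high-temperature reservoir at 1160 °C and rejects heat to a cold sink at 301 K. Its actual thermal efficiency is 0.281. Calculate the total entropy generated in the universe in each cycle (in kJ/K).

T_H = 1160 °C → 1160 + 273.15 = 1433.15 K.
W = η·Q_H = 0.281 × 541 = 152.0 kJ, so Q_C = Q_H − W = 389.0 kJ.
Entropy balance on the reservoirs: −Q_H/T_H = -0.3775 kJ/K, +Q_C/T_C = 1.292 kJ/K.
ΔS_univ = −Q_H/T_H + Q_C/T_C = 0.915 kJ/K (> 0, since η = 0.281 < η_Carnot = 0.790).

ΔS_univ ≈ 0.915 kJ/K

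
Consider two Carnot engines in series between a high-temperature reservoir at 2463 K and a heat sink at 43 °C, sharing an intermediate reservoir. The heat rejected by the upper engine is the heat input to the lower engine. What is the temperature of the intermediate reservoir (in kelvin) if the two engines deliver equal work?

T_m ≈ 1390 K

T_C = 43 °C → 43 + 273.15 = 316.15 K.
For reversible stages Q_m = Q_H·(T_m/T_H). Setting W₁ = Q_H(1 − T_m/T_H) equal to W₂ = Q_m(1 − T_C/T_m) = Q_H·(T_m − T_C)/T_H gives T_H − T_m = T_m − T_C, so T_m = (T_H + T_C)/2 = (2463.00 + 316.15)/2 = 1390 K.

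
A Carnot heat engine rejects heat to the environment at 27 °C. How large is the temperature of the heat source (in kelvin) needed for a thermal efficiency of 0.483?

T_C = 27 °C → 27 + 273.15 = 300.15 K.
From η = 1 − T_C/T_H, solving for T_H gives T_H = T_C/(1 − η) = 300.15/(1 − 0.483) = 581 K.

T_H ≈ 581 K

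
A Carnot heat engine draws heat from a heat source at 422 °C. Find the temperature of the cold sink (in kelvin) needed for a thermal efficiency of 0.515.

T_H = 422 °C → 422 + 273.15 = 695.15 K.
From η = 1 − T_C/T_H, T_C = T_H·(1 − η) = 695.15 × (1 − 0.515) = 337 K.

T_C ≈ 337 K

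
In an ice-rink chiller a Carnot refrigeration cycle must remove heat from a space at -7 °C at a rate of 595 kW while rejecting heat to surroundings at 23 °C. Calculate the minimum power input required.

T_H = 23 °C → 23 + 273.15 = 296.15 K.
T_C = -7 °C → -7 + 273.15 = 266.15 K.
COP_R = T_C/(T_H − T_C) = 266.15/30.00 = 8.8717.
W = Q_C/COP_R = 595/8.8717 = 67.07 kW.

Ẇ_in ≈ 67.07 kW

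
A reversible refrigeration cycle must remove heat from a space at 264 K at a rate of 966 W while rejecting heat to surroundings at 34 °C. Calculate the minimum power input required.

T_H = 34 °C → 34 + 273.15 = 307.15 K.
The reversible coefficient of performance is COP_R = T_C/(T_H − T_C) = 264.00/43.15 = 6.1182.
W = Q_C/COP_R = 966/6.1182 = 158 W.

Ẇ_in ≈ 158 W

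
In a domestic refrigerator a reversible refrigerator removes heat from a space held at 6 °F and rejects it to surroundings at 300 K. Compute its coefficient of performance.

T_C = 6 °F → (6 − 32) × 5/9 = -14.44 °C = 258.71 K.
The reversible coefficient of performance is COP_R = T_C/(T_H − T_C) = 258.71/(300.00 − 258.71) = 6.26.

COP_R ≈ 6.26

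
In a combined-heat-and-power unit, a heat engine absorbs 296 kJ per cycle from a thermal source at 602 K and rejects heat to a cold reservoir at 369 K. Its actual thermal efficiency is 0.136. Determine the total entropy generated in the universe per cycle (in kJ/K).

W = η·Q_H = 0.136 × 296 = 40.26 kJ, so Q_C = Q_H − W = 255.7 kJ.
The hot reservoir loses entropy Q_H/T_H = 296/602.00 = 0.4917 kJ/K; the cold reservoir gains Q_C/T_C = 255.7/369.00 = 0.6931 kJ/K.
ΔS_univ = −Q_H/T_H + Q_C/T_C = 0.201 kJ/K (> 0, since η = 0.136 < η_Carnot = 0.387).

ΔS_univ ≈ 0.201 kJ/K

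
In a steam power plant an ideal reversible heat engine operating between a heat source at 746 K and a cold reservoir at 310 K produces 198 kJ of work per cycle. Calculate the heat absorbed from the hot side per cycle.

Carnot efficiency: η = 1 − T_C/T_H = 1 − 310.00/746.00 = 0.5845.
Q_H = W/η = 198/0.5845 = 339 kJ.

Q_H ≈ 339 kJ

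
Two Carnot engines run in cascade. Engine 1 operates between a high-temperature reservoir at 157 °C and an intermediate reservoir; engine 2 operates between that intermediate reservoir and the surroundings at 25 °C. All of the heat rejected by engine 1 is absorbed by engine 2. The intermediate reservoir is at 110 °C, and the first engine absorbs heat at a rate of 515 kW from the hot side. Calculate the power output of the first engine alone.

Ẇ₁ ≈ 56.3 kW

T_H = 157 °C → 157 + 273.15 = 430.15 K.
T_C = 25 °C → 25 + 273.15 = 298.15 K.
T_m = 110 °C → 110 + 273.15 = 383.15 K.
First-stage efficiency η₁ = 1 − T_m/T_H = 1 − 383.15/430.15 = 0.1093.
W₁ = η₁·Q_H = 0.1093 × 515 = 56.3 kW.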